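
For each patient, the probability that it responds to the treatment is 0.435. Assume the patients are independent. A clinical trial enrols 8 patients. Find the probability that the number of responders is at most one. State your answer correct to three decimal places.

0.074

X ~ Binomial(8, 0.435); P(X ≤ 1) = Σ C(8,k) p^k (1−p)^(8−k) over k:
  k=0: C(8,0)·0.435^0·0.565^8 = 0.01038
  k=1: C(8,1)·0.435^1·0.565^7 = 0.06396
Total = 0.07435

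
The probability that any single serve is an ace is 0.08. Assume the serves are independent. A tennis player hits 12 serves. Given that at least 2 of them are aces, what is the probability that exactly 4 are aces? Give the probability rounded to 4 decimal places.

X ~ Binomial(12, 0.08). Want P(X=4 | X≥2) = P(X=4) / P(X≥2).
P(X=4) = C(12,4)·0.08^4·0.92^8 = 0.010406
P(X≥2) = 1 − 0.367666 − 0.383652 = 0.248682
Ratio = 0.010406 / 0.248682 = 0.041843

0.0418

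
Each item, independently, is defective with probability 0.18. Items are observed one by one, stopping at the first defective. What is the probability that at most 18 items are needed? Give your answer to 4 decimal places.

0.9719

Y = number of items to the first success; geometric, p = 0.18.
P(Y ≤ 18) = 1 − (1−p)^18 = 1 − 0.028096 = 0.971904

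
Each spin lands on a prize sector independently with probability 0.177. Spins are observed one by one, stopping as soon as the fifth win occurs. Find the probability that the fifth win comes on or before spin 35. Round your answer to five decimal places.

0.76680

Finishing within 35 spins ⇔ at least 5 successes in the first 35. With X ~ Binomial(35, 0.177), P(Y ≤ 35) = 1 − P(X ≤ 4).
  k=0: C(35,0)·0.177^0·0.823^35 = 0.0010939
  k=1: C(35,1)·0.177^1·0.823^34 = 0.0082345
  k=2: C(35,2)·0.177^2·0.823^33 = 0.0301063
  k=3: C(35,3)·0.177^3·0.823^32 = 0.0712236
  k=4: C(35,4)·0.177^4·0.823^31 = 0.1225427
1 − 0.2332011 = 0.7667989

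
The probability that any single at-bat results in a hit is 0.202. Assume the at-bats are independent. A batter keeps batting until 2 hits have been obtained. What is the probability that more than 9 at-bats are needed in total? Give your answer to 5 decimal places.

Needing more than 9 at-bats ⇔ fewer than 2 successes in the first 9. With X ~ Binomial(9, 0.202), P(Y > 9) = P(X ≤ 1).
  k=0: C(9,0)·0.202^0·0.798^9 = 0.1312279
  k=1: C(9,1)·0.202^1·0.798^8 = 0.2989627
P(X ≤ 1) = 0.4301906

0.43019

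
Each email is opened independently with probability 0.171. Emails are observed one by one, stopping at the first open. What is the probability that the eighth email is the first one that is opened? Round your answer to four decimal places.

0.0460

Geometric (trials to first success), p = 0.171.
P(Y = 8) = (1−p)^7 · p = 0.26908 · 0.171 = 0.046013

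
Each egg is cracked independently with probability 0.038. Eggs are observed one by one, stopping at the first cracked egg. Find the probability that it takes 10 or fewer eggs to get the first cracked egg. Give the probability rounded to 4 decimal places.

Y = number of eggs to the first success; geometric, p = 0.038.
P(Y ≤ 10) = 1 − (1−p)^10 = 1 − 0.678814 = 0.321186

0.3212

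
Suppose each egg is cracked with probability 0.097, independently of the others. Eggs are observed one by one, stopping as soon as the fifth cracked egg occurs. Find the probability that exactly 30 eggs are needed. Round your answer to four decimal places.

0.0159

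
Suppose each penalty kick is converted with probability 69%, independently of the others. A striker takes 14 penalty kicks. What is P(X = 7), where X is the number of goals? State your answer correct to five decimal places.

X ~ Binomial(n=14, p=0.69).
P(X=7) = C(14,7) · p^7 · (1−p)^7
= 3432 · 0.074464 · 0.00027513 = 0.0703109

0.07031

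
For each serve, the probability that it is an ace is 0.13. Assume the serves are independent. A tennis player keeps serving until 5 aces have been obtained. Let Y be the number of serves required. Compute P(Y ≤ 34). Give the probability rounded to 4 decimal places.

Finishing within 34 serves ⇔ at least 5 successes in the first 34. With X ~ Binomial(34, 0.13), P(Y ≤ 34) = 1 − P(X ≤ 4).
  k=0: C(34,0)·0.13^0·0.87^34 = 0.008783
  k=1: C(34,1)·0.13^1·0.87^33 = 0.044623
  k=2: C(34,2)·0.13^2·0.87^32 = 0.110018
  k=3: C(34,3)·0.13^3·0.87^31 = 0.175355
  k=4: C(34,4)·0.13^4·0.87^30 = 0.203069
1 − 0.541849 = 0.458151

0.4582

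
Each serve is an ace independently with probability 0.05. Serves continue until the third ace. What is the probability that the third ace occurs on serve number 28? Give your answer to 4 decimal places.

Y = trial on which the third success occurs; negative binomial, r=3, p=0.05.
P(Y=28) = C(27,2) · p^3 · (1−p)^25
= 351 · 0.000125 · 0.27739 = 0.012170

0.0122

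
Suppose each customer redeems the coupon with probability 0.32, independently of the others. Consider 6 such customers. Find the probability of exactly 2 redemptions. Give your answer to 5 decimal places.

X ~ Binomial(n=6, p=0.32).
P(X=2) = C(6,2) · p^2 · (1−p)^4
= 15 · 0.1024 · 0.21381 = 0.3284179

0.32842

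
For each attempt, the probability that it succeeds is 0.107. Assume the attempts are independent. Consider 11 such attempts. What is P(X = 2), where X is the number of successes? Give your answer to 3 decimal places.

0.227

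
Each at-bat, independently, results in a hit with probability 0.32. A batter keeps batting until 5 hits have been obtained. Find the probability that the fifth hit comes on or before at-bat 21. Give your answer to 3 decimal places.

0.851

Finishing within 21 at-bats ⇔ at least 5 successes in the first 21. With X ~ Binomial(21, 0.32), P(Y ≤ 21) = 1 − P(X ≤ 4).
  k=0: C(21,0)·0.32^0·0.68^21 = 0.00030
  k=1: C(21,1)·0.32^1·0.68^20 = 0.00300
  k=2: C(21,2)·0.32^2·0.68^19 = 0.01413
  k=3: C(21,3)·0.32^3·0.68^18 = 0.04212
  k=4: C(21,4)·0.32^4·0.68^17 = 0.08919
1 − 0.14875 = 0.85125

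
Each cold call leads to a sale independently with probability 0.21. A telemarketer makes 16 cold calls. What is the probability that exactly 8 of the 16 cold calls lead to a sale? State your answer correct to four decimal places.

X ~ Binomial(n=16, p=0.21).
P(X=8) = C(16,8) · p^8 · (1−p)^8
= 12870 · 3.7823e-06 · 0.15171 = 0.007385

0.0074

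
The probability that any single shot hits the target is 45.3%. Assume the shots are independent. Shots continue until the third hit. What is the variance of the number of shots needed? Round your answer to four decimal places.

Y = total shots until the third success; negative binomial with r=3, p=0.453.
Var(Y) = r(1−p)/p² = 3·0.547 / 0.453² = 7.996725

7.9967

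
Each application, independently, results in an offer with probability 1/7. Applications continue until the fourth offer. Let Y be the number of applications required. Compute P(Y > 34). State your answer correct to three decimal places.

0.264

Needing more than 34 applications ⇔ fewer than 4 successes in the first 34. With X ~ Binomial(34, 0.142857), P(Y > 34) = P(X ≤ 3).
  k=0: C(34,0)·0.142857^0·0.857143^34 = 0.00529
  k=1: C(34,1)·0.142857^1·0.857143^33 = 0.03000
  k=2: C(34,2)·0.142857^2·0.857143^32 = 0.08250
  k=3: C(34,3)·0.142857^3·0.857143^31 = 0.14667
P(X ≤ 3) = 0.26447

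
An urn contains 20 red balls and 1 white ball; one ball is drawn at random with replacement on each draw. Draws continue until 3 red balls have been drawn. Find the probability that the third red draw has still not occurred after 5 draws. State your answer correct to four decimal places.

0.0010

Needing more than 5 draws ⇔ fewer than 3 successes in the first 5. With X ~ Binomial(5, 0.952381), P(Y > 5) = P(X ≤ 2).
  k=0: C(5,0)·0.952381^0·0.047619^5 = 0.000000
  k=1: C(5,1)·0.952381^1·0.047619^4 = 0.000024
  k=2: C(5,2)·0.952381^2·0.047619^3 = 0.000979
P(X ≤ 2) = 0.001004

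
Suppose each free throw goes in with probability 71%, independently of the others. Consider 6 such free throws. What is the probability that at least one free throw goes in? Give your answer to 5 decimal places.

0.99941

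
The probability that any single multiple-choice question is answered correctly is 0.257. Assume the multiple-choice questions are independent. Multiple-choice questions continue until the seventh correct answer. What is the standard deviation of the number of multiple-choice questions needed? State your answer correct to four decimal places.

8.8738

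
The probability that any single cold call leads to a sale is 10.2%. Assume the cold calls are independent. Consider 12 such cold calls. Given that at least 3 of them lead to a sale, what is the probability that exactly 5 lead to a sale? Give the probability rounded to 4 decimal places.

X ~ Binomial(12, 0.102). Want P(X=5 | X≥3) = P(X=5) / P(X≥3).
P(X=5) = C(12,5)·0.102^5·0.898^7 = 0.004118
P(X≥3) = 1 − 0.274989 − 0.374819 − 0.234157 = 0.116035
Ratio = 0.004118 / 0.116035 = 0.035487

0.0355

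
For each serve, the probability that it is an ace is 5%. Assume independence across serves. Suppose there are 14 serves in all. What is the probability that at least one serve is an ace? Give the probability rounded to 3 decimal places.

0.512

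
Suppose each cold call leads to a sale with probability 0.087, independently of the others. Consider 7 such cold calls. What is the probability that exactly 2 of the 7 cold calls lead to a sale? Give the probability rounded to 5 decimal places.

0.10084

X ~ Binomial(n=7, p=0.087).
P(X=2) = C(7,2) · p^2 · (1−p)^5
= 21 · 0.007569 · 0.63439 = 0.1008351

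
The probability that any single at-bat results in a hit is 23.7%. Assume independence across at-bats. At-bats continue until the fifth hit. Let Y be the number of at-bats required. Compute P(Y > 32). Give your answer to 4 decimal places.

0.0944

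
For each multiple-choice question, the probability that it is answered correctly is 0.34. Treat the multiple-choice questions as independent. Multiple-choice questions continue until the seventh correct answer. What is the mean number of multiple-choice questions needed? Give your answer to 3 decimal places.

Y = total multiple-choice questions until the seventh success; negative binomial with r=7, p=0.34.
E[Y] = r / p = 7 / 0.34 = 20.58824

20.588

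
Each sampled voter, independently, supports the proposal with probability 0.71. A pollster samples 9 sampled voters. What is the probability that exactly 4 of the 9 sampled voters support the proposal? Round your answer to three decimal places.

0.066

X ~ Binomial(n=9, p=0.71).
P(X=4) = C(9,4) · p^4 · (1−p)^5
= 126 · 0.25412 · 0.0020511 = 0.06567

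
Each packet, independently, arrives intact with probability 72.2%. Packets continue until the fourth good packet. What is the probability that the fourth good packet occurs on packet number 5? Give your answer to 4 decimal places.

0.3022

Y = trial on which the fourth success occurs; negative binomial, r=4, p=0.722.
P(Y=5) = C(4,3) · p^4 · (1−p)^1
= 4 · 0.27174 · 0.278 = 0.302172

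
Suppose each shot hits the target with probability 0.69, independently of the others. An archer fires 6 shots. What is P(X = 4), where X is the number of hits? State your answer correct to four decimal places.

X ~ Binomial(n=6, p=0.69).
P(X=4) = C(6,4) · p^4 · (1−p)^2
= 15 · 0.22667 · 0.0961 = 0.326747

0.3267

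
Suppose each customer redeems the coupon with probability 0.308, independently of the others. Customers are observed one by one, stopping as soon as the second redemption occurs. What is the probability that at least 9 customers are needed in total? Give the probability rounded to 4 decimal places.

0.2398

Needing more than 8 customers ⇔ fewer than 2 successes in the first 8. With X ~ Binomial(8, 0.308), P(Y > 8) = P(X ≤ 1).
  k=0: C(8,0)·0.308^0·0.692^8 = 0.052583
  k=1: C(8,1)·0.308^1·0.692^7 = 0.187233
P(X ≤ 1) = 0.239817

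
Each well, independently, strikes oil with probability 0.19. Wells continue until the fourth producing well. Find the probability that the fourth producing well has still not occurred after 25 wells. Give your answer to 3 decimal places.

0.273

Needing more than 25 wells ⇔ fewer than 4 successes in the first 25. With X ~ Binomial(25, 0.19), P(Y > 25) = P(X ≤ 3).
  k=0: C(25,0)·0.19^0·0.81^25 = 0.00515
  k=1: C(25,1)·0.19^1·0.81^24 = 0.03022
  k=2: C(25,2)·0.19^2·0.81^23 = 0.08507
  k=3: C(25,3)·0.19^3·0.81^22 = 0.15299
P(X ≤ 3) = 0.27344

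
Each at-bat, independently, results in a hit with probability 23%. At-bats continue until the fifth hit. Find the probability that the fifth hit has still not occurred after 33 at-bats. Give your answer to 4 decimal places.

Needing more than 33 at-bats ⇔ fewer than 5 successes in the first 33. With X ~ Binomial(33, 0.23), P(Y > 33) = P(X ≤ 4).
  k=0: C(33,0)·0.23^0·0.77^33 = 0.000180
  k=1: C(33,1)·0.23^1·0.77^32 = 0.001770
  k=2: C(33,2)·0.23^2·0.77^31 = 0.008459
  k=3: C(33,3)·0.23^3·0.77^30 = 0.026108
  k=4: C(33,4)·0.23^4·0.77^29 = 0.058490
P(X ≤ 4) = 0.095006

0.0950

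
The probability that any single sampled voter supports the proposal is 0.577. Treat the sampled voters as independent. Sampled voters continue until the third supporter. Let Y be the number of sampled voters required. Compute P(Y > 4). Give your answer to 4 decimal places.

Needing more than 4 sampled voters ⇔ fewer than 3 successes in the first 4. With X ~ Binomial(4, 0.577), P(Y > 4) = P(X ≤ 2).
  k=0: C(4,0)·0.577^0·0.423^4 = 0.032016
  k=1: C(4,1)·0.577^1·0.423^3 = 0.174686
  k=2: C(4,2)·0.577^2·0.423^2 = 0.357424
P(X ≤ 2) = 0.564125

0.5641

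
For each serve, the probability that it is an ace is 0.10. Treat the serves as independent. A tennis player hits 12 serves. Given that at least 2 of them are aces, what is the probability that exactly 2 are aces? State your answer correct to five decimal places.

0.67487

X ~ Binomial(12, 0.10). Want P(X=2 | X≥2) = P(X=2) / P(X≥2).
P(X=2) = C(12,2)·0.10^2·0.90^10 = 0.2301278
P(X≥2) = 1 − 0.2824295 − 0.3765727 = 0.3409977
Ratio = 0.2301278 / 0.3409977 = 0.6748660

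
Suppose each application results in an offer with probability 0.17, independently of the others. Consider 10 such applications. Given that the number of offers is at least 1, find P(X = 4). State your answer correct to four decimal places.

0.0679

X ~ Binomial(10, 0.17). Want P(X=4 | X≥1) = P(X=4) / P(X≥1).
P(X=4) = C(10,4)·0.17^4·0.83^6 = 0.057343
P(X≥1) = 1 − 0.155160 = 0.844840
Ratio = 0.057343 / 0.844840 = 0.067875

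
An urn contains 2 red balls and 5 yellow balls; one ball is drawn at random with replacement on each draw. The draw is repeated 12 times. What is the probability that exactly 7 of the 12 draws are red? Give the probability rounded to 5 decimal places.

X ~ Binomial(n=12, p=0.285714).
P(X=7) = C(12,7) · p^7 · (1−p)^5
= 792 · 0.00015543 · 0.18593 = 0.0228880

0.02289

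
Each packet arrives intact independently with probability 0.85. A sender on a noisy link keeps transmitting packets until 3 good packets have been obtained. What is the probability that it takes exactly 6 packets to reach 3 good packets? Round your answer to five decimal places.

Y = trial on which the third success occurs; negative binomial, r=3, p=0.85.
P(Y=6) = C(5,2) · p^3 · (1−p)^3
= 10 · 0.61413 · 0.003375 = 0.0207267

0.02073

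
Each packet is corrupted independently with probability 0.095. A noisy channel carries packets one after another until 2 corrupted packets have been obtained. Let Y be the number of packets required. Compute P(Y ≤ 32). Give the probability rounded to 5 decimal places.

0.82129

Finishing within 32 packets ⇔ at least 2 successes in the first 32. With X ~ Binomial(32, 0.095), P(Y ≤ 32) = 1 − P(X ≤ 1).
  k=0: C(32,0)·0.095^0·0.905^32 = 0.0409972
  k=1: C(32,1)·0.095^1·0.905^31 = 0.1377145
1 − 0.1787117 = 0.8212883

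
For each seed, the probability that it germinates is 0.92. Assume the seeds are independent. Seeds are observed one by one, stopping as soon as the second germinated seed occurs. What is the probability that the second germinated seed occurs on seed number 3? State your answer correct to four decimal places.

0.1354

Y = trial on which the second success occurs; negative binomial, r=2, p=0.92.
P(Y=3) = C(2,1) · p^2 · (1−p)^1
= 2 · 0.8464 · 0.08 = 0.135424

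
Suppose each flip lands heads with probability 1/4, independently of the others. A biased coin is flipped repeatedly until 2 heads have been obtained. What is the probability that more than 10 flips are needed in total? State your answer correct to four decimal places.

Needing more than 10 flips ⇔ fewer than 2 successes in the first 10. With X ~ Binomial(10, 0.25), P(Y > 10) = P(X ≤ 1).
  k=0: C(10,0)·0.25^0·0.75^10 = 0.056314
  k=1: C(10,1)·0.25^1·0.75^9 = 0.187712
P(X ≤ 1) = 0.244025

0.2440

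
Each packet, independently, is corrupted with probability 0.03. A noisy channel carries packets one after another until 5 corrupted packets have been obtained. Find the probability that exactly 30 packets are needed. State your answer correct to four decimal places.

0.0003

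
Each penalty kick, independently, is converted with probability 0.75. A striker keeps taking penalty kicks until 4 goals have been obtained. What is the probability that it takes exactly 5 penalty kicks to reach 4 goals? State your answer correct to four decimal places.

0.3164

Y = trial on which the fourth success occurs; negative binomial, r=4, p=0.75.
P(Y=5) = C(4,3) · p^4 · (1−p)^1
= 4 · 0.31641 · 0.25 = 0.316406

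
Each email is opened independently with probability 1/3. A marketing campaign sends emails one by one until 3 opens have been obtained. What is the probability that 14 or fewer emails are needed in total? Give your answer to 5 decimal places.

0.89467

Finishing within 14 emails ⇔ at least 3 successes in the first 14. With X ~ Binomial(14, 0.333333), P(Y ≤ 14) = 1 − P(X ≤ 2).
  k=0: C(14,0)·0.333333^0·0.666667^14 = 0.0034255
  k=1: C(14,1)·0.333333^1·0.666667^13 = 0.0239784
  k=2: C(14,2)·0.333333^2·0.666667^12 = 0.0779298
1 − 0.1053337 = 0.8946663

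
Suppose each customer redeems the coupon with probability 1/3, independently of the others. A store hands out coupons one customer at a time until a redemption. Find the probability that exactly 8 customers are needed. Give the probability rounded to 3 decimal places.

0.020

Geometric (trials to first success), p = 0.333333.
P(Y = 8) = (1−p)^7 · p = 0.058528 · 0.333333 = 0.01951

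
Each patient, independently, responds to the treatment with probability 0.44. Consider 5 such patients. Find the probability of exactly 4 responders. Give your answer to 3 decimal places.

0.105

X ~ Binomial(n=5, p=0.44).
P(X=4) = C(5,4) · p^4 · (1−p)^1
= 5 · 0.037481 · 0.56 = 0.10495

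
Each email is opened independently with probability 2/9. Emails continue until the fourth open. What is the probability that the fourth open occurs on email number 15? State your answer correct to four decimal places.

Y = trial on which the fourth success occurs; negative binomial, r=4, p=0.222222.
P(Y=15) = C(14,3) · p^4 · (1−p)^11
= 364 · 0.0024387 · 0.06301 = 0.055932

0.0559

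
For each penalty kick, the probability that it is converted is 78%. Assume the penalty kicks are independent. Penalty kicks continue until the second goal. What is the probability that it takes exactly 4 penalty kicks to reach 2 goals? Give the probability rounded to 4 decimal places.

0.0883

Y = trial on which the second success occurs; negative binomial, r=2, p=0.78.
P(Y=4) = C(3,1) · p^2 · (1−p)^2
= 3 · 0.6084 · 0.0484 = 0.088340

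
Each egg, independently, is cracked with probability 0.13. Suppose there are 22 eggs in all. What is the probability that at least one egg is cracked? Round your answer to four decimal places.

0.9533

P(at least one) = 1 − P(none) = 1 − (1 − 0.13)^22
= 1 − 0.046711 = 0.953289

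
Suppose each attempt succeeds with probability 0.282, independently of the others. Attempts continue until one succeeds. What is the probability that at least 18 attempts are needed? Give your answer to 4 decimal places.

0.0036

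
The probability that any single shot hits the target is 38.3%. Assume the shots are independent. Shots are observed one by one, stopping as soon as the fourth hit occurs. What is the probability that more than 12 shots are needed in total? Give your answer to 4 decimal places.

Needing more than 12 shots ⇔ fewer than 4 successes in the first 12. With X ~ Binomial(12, 0.383), P(Y > 12) = P(X ≤ 3).
  k=0: C(12,0)·0.383^0·0.617^12 = 0.003044
  k=1: C(12,1)·0.383^1·0.617^11 = 0.022673
  k=2: C(12,2)·0.383^2·0.617^10 = 0.077409
  k=3: C(12,3)·0.383^3·0.617^9 = 0.160172
P(X ≤ 3) = 0.263298

0.2633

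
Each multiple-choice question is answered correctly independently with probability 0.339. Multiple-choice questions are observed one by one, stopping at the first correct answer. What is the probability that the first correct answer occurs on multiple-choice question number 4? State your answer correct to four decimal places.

Geometric (trials to first success), p = 0.339.
P(Y = 4) = (1−p)^3 · p = 0.2888 · 0.339 = 0.097905

0.0979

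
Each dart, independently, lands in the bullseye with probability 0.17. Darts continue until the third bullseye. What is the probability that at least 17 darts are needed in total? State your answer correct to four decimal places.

Needing more than 16 darts ⇔ fewer than 3 successes in the first 16. With X ~ Binomial(16, 0.17), P(Y > 16) = P(X ≤ 2).
  k=0: C(16,0)·0.17^0·0.83^16 = 0.050728
  k=1: C(16,1)·0.17^1·0.83^15 = 0.166242
  k=2: C(16,2)·0.17^2·0.83^14 = 0.255371
P(X ≤ 2) = 0.472341

0.4723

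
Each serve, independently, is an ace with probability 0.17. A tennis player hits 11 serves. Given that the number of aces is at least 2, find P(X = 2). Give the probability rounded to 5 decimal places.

X ~ Binomial(11, 0.17). Want P(X=2 | X≥2) = P(X=2) / P(X≥2).
P(X=2) = C(11,2)·0.17^2·0.83^9 = 0.2971415
P(X≥2) = 1 − 0.1287831 − 0.2901500 = 0.5810669
Ratio = 0.2971415 / 0.5810669 = 0.5113723

0.51137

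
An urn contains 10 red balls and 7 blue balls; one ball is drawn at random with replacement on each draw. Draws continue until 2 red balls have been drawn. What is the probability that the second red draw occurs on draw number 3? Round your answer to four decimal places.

Y = trial on which the second success occurs; negative binomial, r=2, p=0.588235.
P(Y=3) = C(2,1) · p^2 · (1−p)^1
= 2 · 0.34602 · 0.41176 = 0.284958

0.2850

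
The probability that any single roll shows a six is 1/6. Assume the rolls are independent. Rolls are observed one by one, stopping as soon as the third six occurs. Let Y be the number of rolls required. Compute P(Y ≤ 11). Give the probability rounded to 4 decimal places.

Finishing within 11 rolls ⇔ at least 3 successes in the first 11. With X ~ Binomial(11, 0.166667), P(Y ≤ 11) = 1 − P(X ≤ 2).
  k=0: C(11,0)·0.166667^0·0.833333^11 = 0.134588
  k=1: C(11,1)·0.166667^1·0.833333^10 = 0.296094
  k=2: C(11,2)·0.166667^2·0.833333^9 = 0.296094
1 − 0.726775 = 0.273225

0.2732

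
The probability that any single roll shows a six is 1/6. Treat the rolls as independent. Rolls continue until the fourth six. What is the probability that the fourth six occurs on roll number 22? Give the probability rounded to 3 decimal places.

Y = trial on which the fourth success occurs; negative binomial, r=4, p=0.166667.
P(Y=22) = C(21,3) · p^4 · (1−p)^18
= 1330 · 0.0007716 · 0.037561 = 0.03855

0.039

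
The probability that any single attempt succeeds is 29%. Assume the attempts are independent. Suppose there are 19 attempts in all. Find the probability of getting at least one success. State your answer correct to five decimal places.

0.99851

P(at least one) = 1 − P(none) = 1 − (1 − 0.29)^19
= 1 − 0.0014925 = 0.9985075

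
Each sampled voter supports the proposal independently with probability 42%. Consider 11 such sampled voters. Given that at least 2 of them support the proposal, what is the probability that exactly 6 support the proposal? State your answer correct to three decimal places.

X ~ Binomial(11, 0.42). Want P(X=6 | X≥2) = P(X=6) / P(X≥2).
P(X=6) = C(11,6)·0.42^6·0.58^5 = 0.16645
P(X≥2) = 1 − 0.00250 − 0.01990 = 0.97760
Ratio = 0.16645 / 0.97760 = 0.17026

0.170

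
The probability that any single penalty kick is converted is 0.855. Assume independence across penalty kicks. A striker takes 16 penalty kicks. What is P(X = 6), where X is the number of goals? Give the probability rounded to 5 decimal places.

0.00001

X ~ Binomial(n=16, p=0.855).
P(X=6) = C(16,6) · p^6 · (1−p)^10
= 8008 · 0.39066 · 4.1085e-09 = 0.0000129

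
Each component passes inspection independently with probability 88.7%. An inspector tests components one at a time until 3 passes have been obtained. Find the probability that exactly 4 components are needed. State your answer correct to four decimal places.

Y = trial on which the third success occurs; negative binomial, r=3, p=0.887.
P(Y=4) = C(3,2) · p^3 · (1−p)^1
= 3 · 0.69786 · 0.113 = 0.236576

0.2366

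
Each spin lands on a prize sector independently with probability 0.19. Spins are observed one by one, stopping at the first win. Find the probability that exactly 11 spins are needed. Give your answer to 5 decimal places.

0.02310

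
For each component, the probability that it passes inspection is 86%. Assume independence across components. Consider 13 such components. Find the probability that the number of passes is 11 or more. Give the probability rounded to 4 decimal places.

0.7296

X ~ Binomial(13, 0.86); P(X ≥ 11) = Σ C(13,k) p^k (1−p)^(13−k) over k:
  k=11: C(13,11)·0.86^11·0.14^2 = 0.290960
  k=12: C(13,12)·0.86^12·0.14^1 = 0.297888
  k=13: C(13,13)·0.86^13·0.14^0 = 0.140760
Total = 0.729608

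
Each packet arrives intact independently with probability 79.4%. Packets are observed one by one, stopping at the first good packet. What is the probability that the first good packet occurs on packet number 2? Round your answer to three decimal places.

Geometric (trials to first success), p = 0.794.
P(Y = 2) = (1−p)^1 · p = 0.206 · 0.794 = 0.16356

0.164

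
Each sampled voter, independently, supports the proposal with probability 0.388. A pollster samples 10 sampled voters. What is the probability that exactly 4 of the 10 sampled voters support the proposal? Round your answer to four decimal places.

X ~ Binomial(n=10, p=0.388).
P(X=4) = C(10,4) · p^4 · (1−p)^6
= 210 · 0.022663 · 0.052542 = 0.250066

0.2501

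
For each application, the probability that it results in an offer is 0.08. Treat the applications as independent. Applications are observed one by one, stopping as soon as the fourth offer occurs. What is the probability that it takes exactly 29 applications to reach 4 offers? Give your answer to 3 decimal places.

0.017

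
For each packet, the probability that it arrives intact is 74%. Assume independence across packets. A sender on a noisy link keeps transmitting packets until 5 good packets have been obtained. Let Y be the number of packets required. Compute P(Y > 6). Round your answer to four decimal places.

0.4896

Needing more than 6 packets ⇔ fewer than 5 successes in the first 6. With X ~ Binomial(6, 0.74), P(Y > 6) = P(X ≤ 4).
  k=0: C(6,0)·0.74^0·0.26^6 = 0.000309
  k=1: C(6,1)·0.74^1·0.26^5 = 0.005275
  k=2: C(6,2)·0.74^2·0.26^4 = 0.037536
  k=3: C(6,3)·0.74^3·0.26^3 = 0.142444
  k=4: C(6,4)·0.74^4·0.26^2 = 0.304064
P(X ≤ 4) = 0.489628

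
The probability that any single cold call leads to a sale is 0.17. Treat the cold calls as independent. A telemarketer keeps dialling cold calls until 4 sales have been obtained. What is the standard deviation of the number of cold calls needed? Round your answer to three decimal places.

10.718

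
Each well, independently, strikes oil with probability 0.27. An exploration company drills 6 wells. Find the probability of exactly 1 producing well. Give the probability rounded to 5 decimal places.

0.33584

X ~ Binomial(n=6, p=0.27).
P(X=1) = C(6,1) · p^1 · (1−p)^5
= 6 · 0.27 · 0.20731 = 0.3358376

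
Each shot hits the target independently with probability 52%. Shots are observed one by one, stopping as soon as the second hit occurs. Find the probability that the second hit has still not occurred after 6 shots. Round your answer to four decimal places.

Needing more than 6 shots ⇔ fewer than 2 successes in the first 6. With X ~ Binomial(6, 0.52), P(Y > 6) = P(X ≤ 1).
  k=0: C(6,0)·0.52^0·0.48^6 = 0.012231
  k=1: C(6,1)·0.52^1·0.48^5 = 0.079499
P(X ≤ 1) = 0.091729

0.0917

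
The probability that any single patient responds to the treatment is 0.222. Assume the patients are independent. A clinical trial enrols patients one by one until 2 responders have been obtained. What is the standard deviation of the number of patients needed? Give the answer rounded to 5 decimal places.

5.61891

Y = total patients until the second success; negative binomial with r=2, p=0.222.
SD(Y) = √[r(1−p)/p²] = √(31.5721127) = 5.6189067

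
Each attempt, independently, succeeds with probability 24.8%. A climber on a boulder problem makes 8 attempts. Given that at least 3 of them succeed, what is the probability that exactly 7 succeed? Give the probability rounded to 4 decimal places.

X ~ Binomial(8, 0.248). Want P(X=7 | X≥3) = P(X=7) / P(X≥3).
P(X=7) = C(8,7)·0.248^7·0.752^1 = 0.000347
P(X≥3) = 1 − 0.102269 − 0.269815 − 0.311436 = 0.316480
Ratio = 0.000347 / 0.316480 = 0.001097

0.0011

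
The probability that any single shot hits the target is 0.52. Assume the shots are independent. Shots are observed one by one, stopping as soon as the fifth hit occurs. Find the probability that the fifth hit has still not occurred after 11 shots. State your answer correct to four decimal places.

Needing more than 11 shots ⇔ fewer than 5 successes in the first 11. With X ~ Binomial(11, 0.52), P(Y > 11) = P(X ≤ 4).
  k=0: C(11,0)·0.52^0·0.48^11 = 0.000312
  k=1: C(11,1)·0.52^1·0.48^10 = 0.003714
  k=2: C(11,2)·0.52^2·0.48^9 = 0.020116
  k=3: C(11,3)·0.52^3·0.48^8 = 0.065377
  k=4: C(11,4)·0.52^4·0.48^7 = 0.141650
P(X ≤ 4) = 0.231168

0.2312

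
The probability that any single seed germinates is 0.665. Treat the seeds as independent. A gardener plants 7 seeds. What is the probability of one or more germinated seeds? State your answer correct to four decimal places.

P(at least one) = 1 − P(none) = 1 − (1 − 0.665)^7
= 1 − 0.000473 = 0.999527

0.9995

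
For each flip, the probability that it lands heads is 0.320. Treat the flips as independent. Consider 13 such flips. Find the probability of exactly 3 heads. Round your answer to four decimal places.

0.1981

X ~ Binomial(n=13, p=0.32).
P(X=3) = C(13,3) · p^3 · (1−p)^10
= 286 · 0.032768 · 0.021139 = 0.198109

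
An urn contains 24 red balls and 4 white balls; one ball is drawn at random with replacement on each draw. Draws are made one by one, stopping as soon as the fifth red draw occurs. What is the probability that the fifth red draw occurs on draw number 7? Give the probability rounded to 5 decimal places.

0.14163

Y = trial on which the fifth success occurs; negative binomial, r=5, p=0.857143.
P(Y=7) = C(6,4) · p^5 · (1−p)^2
= 15 · 0.46266 · 0.020408 = 0.1416319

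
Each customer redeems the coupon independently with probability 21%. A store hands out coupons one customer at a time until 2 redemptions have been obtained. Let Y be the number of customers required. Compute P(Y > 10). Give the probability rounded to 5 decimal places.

0.34637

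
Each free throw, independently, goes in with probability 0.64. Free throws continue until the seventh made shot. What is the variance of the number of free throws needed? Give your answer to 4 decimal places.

6.1523

Y = total free throws until the seventh success; negative binomial with r=7, p=0.64.
Var(Y) = r(1−p)/p² = 7·0.36 / 0.64² = 6.152344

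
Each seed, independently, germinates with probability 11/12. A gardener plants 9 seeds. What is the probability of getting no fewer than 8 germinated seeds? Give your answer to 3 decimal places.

0.831

X ~ Binomial(9, 0.916667); P(X ≥ 8) = Σ C(9,k) p^k (1−p)^(9−k) over k:
  k=8: C(9,8)·0.916667^8·0.083333^1 = 0.37390
  k=9: C(9,9)·0.916667^9·0.083333^0 = 0.45699
Total = 0.83088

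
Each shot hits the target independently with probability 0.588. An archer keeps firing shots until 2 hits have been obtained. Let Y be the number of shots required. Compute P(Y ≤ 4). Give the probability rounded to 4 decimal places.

Finishing within 4 shots ⇔ at least 2 successes in the first 4. With X ~ Binomial(4, 0.588), P(Y ≤ 4) = 1 − P(X ≤ 1).
  k=0: C(4,0)·0.588^0·0.412^4 = 0.028813
  k=1: C(4,1)·0.588^1·0.412^3 = 0.164486
1 − 0.193299 = 0.806701

0.8067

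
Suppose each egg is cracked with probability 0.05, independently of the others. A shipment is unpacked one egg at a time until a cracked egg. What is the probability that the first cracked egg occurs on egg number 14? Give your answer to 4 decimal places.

Geometric (trials to first success), p = 0.05.
P(Y = 14) = (1−p)^13 · p = 0.51334 · 0.05 = 0.025667

0.0257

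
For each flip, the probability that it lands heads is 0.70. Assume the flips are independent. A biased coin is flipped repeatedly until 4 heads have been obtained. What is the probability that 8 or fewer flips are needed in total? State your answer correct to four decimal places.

Finishing within 8 flips ⇔ at least 4 successes in the first 8. With X ~ Binomial(8, 0.70), P(Y ≤ 8) = 1 − P(X ≤ 3).
  k=0: C(8,0)·0.70^0·0.30^8 = 0.000066
  k=1: C(8,1)·0.70^1·0.30^7 = 0.001225
  k=2: C(8,2)·0.70^2·0.30^6 = 0.010002
  k=3: C(8,3)·0.70^3·0.30^5 = 0.046675
1 − 0.057968 = 0.942032

0.9420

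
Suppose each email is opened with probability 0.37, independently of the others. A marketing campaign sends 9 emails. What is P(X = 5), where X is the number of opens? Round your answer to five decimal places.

0.13764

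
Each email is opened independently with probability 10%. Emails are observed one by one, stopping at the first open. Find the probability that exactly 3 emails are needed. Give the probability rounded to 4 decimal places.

0.0810

Geometric (trials to first success), p = 0.10.
P(Y = 3) = (1−p)^2 · p = 0.81 · 0.10 = 0.081000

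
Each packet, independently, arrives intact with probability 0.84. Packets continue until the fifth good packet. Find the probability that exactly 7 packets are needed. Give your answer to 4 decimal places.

Y = trial on which the fifth success occurs; negative binomial, r=5, p=0.84.
P(Y=7) = C(6,4) · p^5 · (1−p)^2
= 15 · 0.41821 · 0.0256 = 0.160593

0.1606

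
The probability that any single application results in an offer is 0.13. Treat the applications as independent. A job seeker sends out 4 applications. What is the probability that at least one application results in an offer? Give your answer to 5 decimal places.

P(at least one) = 1 − P(none) = 1 − (1 − 0.13)^4
= 1 − 0.5728976 = 0.4271024

0.42710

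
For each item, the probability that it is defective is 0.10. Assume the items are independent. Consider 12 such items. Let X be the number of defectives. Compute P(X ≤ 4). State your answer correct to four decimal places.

0.9957

X ~ Binomial(12, 0.10); P(X ≤ 4) = Σ C(12,k) p^k (1−p)^(12−k) over k:
  k=0: C(12,0)·0.10^0·0.90^12 = 0.282430
  k=1: C(12,1)·0.10^1·0.90^11 = 0.376573
  k=2: C(12,2)·0.10^2·0.90^10 = 0.230128
  k=3: C(12,3)·0.10^3·0.90^9 = 0.085233
  k=4: C(12,4)·0.10^4·0.90^8 = 0.021308
Total = 0.995671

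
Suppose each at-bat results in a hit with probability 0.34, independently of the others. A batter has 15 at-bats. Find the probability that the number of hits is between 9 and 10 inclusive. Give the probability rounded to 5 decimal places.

0.03288

X ~ Binomial(15, 0.34); P(9 ≤ X ≤ 10) = Σ C(15,k) p^k (1−p)^(15−k) over k:
  k=9: C(15,9)·0.34^9·0.66^6 = 0.0251176
  k=10: C(15,10)·0.34^10·0.66^5 = 0.0077636
Total = 0.0328812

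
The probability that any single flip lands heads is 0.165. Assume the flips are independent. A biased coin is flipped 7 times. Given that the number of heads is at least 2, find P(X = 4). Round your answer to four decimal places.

0.0464

X ~ Binomial(7, 0.165). Want P(X=4 | X≥2) = P(X=4) / P(X≥2).
P(X=4) = C(7,4)·0.165^4·0.835^3 = 0.015103
P(X≥2) = 1 − 0.283012 − 0.391472 = 0.325516
Ratio = 0.015103 / 0.325516 = 0.046397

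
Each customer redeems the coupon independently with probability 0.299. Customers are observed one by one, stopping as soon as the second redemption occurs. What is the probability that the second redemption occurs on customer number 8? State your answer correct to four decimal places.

Y = trial on which the second success occurs; negative binomial, r=2, p=0.299.
P(Y=8) = C(7,1) · p^2 · (1−p)^6
= 7 · 0.089401 · 0.11866 = 0.074259

0.0743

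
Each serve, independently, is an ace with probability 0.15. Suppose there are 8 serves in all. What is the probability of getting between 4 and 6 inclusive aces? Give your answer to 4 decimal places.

X ~ Binomial(8, 0.15); P(4 ≤ X ≤ 6) = Σ C(8,k) p^k (1−p)^(8−k) over k:
  k=4: C(8,4)·0.15^4·0.85^4 = 0.018499
  k=5: C(8,5)·0.15^5·0.85^3 = 0.002612
  k=6: C(8,6)·0.15^6·0.85^2 = 0.000230
Total = 0.021341

0.0213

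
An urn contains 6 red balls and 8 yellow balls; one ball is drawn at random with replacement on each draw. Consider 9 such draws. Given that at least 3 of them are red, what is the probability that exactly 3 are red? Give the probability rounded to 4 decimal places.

X ~ Binomial(9, 0.428571). Want P(X=3 | X≥3) = P(X=3) / P(X≥3).
P(X=3) = C(9,3)·0.428571^3·0.571429^6 = 0.230208
P(X≥3) = 1 − 0.006496 − 0.043849 − 0.131547 = 0.818107
Ratio = 0.230208 / 0.818107 = 0.281391

0.2814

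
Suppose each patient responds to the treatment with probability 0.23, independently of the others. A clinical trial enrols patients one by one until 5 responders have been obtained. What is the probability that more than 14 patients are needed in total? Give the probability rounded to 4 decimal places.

Needing more than 14 patients ⇔ fewer than 5 successes in the first 14. With X ~ Binomial(14, 0.23), P(Y > 14) = P(X ≤ 4).
  k=0: C(14,0)·0.23^0·0.77^14 = 0.025756
  k=1: C(14,1)·0.23^1·0.77^13 = 0.107705
  k=2: C(14,2)·0.23^2·0.77^12 = 0.209115
  k=3: C(14,3)·0.23^3·0.77^11 = 0.249852
  k=4: C(14,4)·0.23^4·0.77^10 = 0.205236
P(X ≤ 4) = 0.797663

0.7977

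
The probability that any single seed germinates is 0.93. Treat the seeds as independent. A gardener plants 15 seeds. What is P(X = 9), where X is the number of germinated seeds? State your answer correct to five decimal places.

0.00031

X ~ Binomial(n=15, p=0.93).
P(X=9) = C(15,9) · p^9 · (1−p)^6
= 5005 · 0.52041 · 1.1765e-07 = 0.0003064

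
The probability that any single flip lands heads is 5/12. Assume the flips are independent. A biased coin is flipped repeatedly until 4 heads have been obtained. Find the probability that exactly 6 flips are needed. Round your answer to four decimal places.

Y = trial on which the fourth success occurs; negative binomial, r=4, p=0.416667.
P(Y=6) = C(5,3) · p^4 · (1−p)^2
= 10 · 0.030141 · 0.34028 = 0.102563

0.1026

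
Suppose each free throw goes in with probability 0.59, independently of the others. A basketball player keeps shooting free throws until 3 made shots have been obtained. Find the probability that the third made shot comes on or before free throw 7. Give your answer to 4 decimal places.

Finishing within 7 free throws ⇔ at least 3 successes in the first 7. With X ~ Binomial(7, 0.59), P(Y ≤ 7) = 1 − P(X ≤ 2).
  k=0: C(7,0)·0.59^0·0.41^7 = 0.001948
  k=1: C(7,1)·0.59^1·0.41^6 = 0.019618
  k=2: C(7,2)·0.59^2·0.41^5 = 0.084692
1 − 0.106258 = 0.893742

0.8937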